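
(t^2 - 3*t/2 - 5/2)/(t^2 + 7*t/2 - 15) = (t + 1)/(t + 6)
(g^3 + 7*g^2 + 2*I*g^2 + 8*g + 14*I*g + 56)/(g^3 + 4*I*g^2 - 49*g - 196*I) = (g - 2*I)/(g - 7)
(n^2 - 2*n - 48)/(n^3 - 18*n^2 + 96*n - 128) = (n + 6)/(n^2 - 10*n + 16)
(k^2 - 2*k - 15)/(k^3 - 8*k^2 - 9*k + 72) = (k - 5)/(k^2 - 11*k + 24)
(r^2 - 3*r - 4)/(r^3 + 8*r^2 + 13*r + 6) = (r - 4)/(r^2 + 7*r + 6)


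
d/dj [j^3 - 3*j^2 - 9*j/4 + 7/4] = 3*j^2 - 6*j - 9/4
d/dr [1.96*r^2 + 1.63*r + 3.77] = 3.92*r + 1.63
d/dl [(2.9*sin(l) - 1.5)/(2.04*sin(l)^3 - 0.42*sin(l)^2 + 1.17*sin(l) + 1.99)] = (-11.832*sin(l)^3 + 10.398*sin(l)^2 - 1.26*sin(l) + 7.526)*cos(l)/(4.1616*sin(l)^6 - 1.7136*sin(l)^5 + 4.95*sin(l)^4 + 7.1364*sin(l)^3 - 0.3027*sin(l)^2 + 4.6566*sin(l) + 3.9601)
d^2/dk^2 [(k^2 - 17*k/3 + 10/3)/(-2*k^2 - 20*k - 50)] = (47*k - 275)/(3*(k^4 + 20*k^3 + 150*k^2 + 500*k + 625))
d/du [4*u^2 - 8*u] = 8*u - 8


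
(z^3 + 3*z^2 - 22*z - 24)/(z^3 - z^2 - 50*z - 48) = (z - 4)/(z - 8)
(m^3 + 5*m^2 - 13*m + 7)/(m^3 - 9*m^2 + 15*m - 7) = (m + 7)/(m - 7)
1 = 1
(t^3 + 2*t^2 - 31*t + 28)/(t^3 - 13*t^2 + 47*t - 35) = (t^2 + 3*t - 28)/(t^2 - 12*t + 35)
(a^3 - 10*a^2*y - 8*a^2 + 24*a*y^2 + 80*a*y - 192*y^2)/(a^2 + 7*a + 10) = (a^3 - 10*a^2*y - 8*a^2 + 24*a*y^2 + 80*a*y - 192*y^2)/(a^2 + 7*a + 10)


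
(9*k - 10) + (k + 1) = 10*k - 9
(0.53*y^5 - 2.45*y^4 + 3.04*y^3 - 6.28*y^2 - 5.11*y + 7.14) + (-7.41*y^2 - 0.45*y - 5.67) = 0.53*y^5 - 2.45*y^4 + 3.04*y^3 - 13.69*y^2 - 5.56*y + 1.47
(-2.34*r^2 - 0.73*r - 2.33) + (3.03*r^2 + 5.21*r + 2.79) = 0.69*r^2 + 4.48*r + 0.46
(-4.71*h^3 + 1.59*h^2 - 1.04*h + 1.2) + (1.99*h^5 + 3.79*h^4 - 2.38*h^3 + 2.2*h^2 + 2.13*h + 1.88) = 1.99*h^5 + 3.79*h^4 - 7.09*h^3 + 3.79*h^2 + 1.09*h + 3.08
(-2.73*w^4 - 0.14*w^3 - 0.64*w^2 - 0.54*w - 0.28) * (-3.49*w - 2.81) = 9.5277*w^5 + 8.1599*w^4 + 2.627*w^3 + 3.683*w^2 + 2.4946*w + 0.7868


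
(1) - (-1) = 2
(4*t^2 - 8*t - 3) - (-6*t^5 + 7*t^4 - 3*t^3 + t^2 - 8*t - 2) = 6*t^5 - 7*t^4 + 3*t^3 + 3*t^2 - 1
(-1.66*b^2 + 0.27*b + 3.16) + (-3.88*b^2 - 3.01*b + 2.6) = -5.54*b^2 - 2.74*b + 5.76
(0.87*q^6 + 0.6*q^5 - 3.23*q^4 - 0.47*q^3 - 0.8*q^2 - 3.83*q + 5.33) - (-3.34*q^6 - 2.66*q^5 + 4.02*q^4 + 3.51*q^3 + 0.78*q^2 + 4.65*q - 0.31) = 4.21*q^6 + 3.26*q^5 - 7.25*q^4 - 3.98*q^3 - 1.58*q^2 - 8.48*q + 5.64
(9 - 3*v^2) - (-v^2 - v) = -2*v^2 + v + 9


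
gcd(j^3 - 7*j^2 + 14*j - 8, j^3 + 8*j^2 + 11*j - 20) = j - 1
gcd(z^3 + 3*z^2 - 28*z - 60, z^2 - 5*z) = z - 5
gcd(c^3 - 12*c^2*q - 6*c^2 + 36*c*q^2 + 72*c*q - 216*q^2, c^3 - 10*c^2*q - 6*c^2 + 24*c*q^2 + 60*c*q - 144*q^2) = -c^2 + 6*c*q + 6*c - 36*q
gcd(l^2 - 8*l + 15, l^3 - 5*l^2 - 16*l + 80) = l - 5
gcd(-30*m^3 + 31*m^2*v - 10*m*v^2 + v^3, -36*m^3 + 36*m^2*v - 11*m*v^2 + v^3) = 6*m^2 - 5*m*v + v^2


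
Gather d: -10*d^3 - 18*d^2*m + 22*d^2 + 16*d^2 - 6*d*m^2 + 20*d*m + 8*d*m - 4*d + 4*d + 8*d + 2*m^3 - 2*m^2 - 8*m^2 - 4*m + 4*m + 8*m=-10*d^3 + d^2*(38 - 18*m) + d*(-6*m^2 + 28*m + 8) + 2*m^3 - 10*m^2 + 8*m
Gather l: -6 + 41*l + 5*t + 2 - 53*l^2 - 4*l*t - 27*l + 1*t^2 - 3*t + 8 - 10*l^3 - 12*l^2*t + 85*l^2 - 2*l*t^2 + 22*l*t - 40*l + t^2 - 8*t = -10*l^3 + l^2*(32 - 12*t) + l*(-2*t^2 + 18*t - 26) + 2*t^2 - 6*t + 4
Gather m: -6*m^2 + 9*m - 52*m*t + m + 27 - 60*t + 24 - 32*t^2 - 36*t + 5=-6*m^2 + m*(10 - 52*t) - 32*t^2 - 96*t + 56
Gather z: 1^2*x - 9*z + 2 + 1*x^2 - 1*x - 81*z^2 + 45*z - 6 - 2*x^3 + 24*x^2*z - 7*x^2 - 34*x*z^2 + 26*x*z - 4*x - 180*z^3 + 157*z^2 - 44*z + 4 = -2*x^3 - 6*x^2 - 4*x - 180*z^3 + z^2*(76 - 34*x) + z*(24*x^2 + 26*x - 8)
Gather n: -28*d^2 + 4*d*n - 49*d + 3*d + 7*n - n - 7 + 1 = -28*d^2 - 46*d + n*(4*d + 6) - 6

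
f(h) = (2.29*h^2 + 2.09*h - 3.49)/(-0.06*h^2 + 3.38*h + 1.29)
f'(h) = (0.12*h - 3.38)*(2.29*h^2 + 2.09*h - 3.49)/(-0.06*h^2 + 3.38*h + 1.29)^2 + (4.58*h + 2.09)/(-0.06*h^2 + 3.38*h + 1.29)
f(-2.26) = -0.52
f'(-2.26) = 0.95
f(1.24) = 0.49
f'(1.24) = 1.15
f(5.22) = 4.04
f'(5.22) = 0.86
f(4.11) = 3.09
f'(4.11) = 0.85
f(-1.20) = 0.95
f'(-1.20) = 2.36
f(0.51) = -0.61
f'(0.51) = 2.15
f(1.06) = 0.27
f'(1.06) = 1.26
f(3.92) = 2.93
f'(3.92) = 0.85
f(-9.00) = -4.80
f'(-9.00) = 0.52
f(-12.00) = -6.29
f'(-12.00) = 0.47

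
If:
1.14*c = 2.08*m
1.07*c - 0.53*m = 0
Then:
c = 0.00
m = 0.00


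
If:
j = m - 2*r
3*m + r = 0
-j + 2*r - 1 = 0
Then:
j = -7/13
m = -1/13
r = 3/13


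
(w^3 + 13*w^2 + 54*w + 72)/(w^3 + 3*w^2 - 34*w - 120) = (w^2 + 9*w + 18)/(w^2 - w - 30)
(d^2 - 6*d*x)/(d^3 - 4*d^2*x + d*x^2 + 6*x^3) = d*(d - 6*x)/(d^3 - 4*d^2*x + d*x^2 + 6*x^3)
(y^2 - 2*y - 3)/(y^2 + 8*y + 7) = (y - 3)/(y + 7)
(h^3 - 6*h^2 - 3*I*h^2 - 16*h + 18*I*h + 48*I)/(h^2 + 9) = (h^2 - 6*h - 16)/(h + 3*I)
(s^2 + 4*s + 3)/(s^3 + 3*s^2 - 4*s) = (s^2 + 4*s + 3)/(s*(s^2 + 3*s - 4))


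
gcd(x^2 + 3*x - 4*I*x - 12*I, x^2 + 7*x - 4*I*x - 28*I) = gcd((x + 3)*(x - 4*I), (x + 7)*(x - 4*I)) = x - 4*I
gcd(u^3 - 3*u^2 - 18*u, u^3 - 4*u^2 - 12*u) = u^2 - 6*u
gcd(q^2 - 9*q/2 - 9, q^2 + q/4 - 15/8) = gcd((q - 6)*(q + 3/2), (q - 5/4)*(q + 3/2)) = q + 3/2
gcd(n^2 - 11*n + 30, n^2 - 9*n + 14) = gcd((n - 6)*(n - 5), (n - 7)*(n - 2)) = 1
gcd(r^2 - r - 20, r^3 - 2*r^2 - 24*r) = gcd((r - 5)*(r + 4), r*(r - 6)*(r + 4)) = r + 4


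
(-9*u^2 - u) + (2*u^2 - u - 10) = -7*u^2 - 2*u - 10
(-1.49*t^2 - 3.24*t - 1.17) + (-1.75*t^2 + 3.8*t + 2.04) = -3.24*t^2 + 0.56*t + 0.87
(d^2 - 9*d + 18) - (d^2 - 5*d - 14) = 32 - 4*d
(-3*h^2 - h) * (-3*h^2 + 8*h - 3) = 9*h^4 - 21*h^3 + h^2 + 3*h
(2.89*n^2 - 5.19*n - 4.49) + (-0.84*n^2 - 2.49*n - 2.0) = 2.05*n^2 - 7.68*n - 6.49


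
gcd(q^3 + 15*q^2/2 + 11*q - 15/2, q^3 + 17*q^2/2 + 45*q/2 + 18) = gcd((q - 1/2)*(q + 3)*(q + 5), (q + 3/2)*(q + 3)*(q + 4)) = q + 3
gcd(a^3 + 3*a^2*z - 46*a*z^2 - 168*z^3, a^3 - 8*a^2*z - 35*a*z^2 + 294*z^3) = -a^2 + a*z + 42*z^2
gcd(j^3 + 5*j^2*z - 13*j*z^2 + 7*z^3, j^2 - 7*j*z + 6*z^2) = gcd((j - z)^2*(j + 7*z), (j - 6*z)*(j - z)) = -j + z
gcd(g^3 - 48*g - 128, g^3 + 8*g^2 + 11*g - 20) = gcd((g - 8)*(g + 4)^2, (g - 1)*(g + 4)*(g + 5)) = g + 4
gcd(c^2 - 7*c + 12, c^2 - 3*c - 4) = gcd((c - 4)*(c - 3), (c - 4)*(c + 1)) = c - 4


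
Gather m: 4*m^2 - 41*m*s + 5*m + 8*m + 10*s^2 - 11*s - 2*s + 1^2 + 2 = 4*m^2 + m*(13 - 41*s) + 10*s^2 - 13*s + 3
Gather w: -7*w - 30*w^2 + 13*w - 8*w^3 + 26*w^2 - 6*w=-8*w^3 - 4*w^2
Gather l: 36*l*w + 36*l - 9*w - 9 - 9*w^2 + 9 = l*(36*w + 36) - 9*w^2 - 9*w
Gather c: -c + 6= 6 - c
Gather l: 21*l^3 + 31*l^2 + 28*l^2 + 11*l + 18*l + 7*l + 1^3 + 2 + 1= 21*l^3 + 59*l^2 + 36*l + 4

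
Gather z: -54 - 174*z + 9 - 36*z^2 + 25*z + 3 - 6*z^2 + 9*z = -42*z^2 - 140*z - 42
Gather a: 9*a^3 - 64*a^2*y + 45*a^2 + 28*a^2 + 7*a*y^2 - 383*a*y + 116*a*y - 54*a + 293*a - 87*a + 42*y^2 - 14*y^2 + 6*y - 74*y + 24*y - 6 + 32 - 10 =9*a^3 + a^2*(73 - 64*y) + a*(7*y^2 - 267*y + 152) + 28*y^2 - 44*y + 16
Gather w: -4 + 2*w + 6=2*w + 2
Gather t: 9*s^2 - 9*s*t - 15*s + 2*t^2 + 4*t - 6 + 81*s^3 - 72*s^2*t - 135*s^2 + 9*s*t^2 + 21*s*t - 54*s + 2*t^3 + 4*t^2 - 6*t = 81*s^3 - 126*s^2 - 69*s + 2*t^3 + t^2*(9*s + 6) + t*(-72*s^2 + 12*s - 2) - 6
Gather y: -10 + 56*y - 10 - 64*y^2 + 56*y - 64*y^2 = -128*y^2 + 112*y - 20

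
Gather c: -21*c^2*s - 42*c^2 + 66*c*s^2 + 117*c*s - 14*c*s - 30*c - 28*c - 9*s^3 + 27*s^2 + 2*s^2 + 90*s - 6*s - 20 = c^2*(-21*s - 42) + c*(66*s^2 + 103*s - 58) - 9*s^3 + 29*s^2 + 84*s - 20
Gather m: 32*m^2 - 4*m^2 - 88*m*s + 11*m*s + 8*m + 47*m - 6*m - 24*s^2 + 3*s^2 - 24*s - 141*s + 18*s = 28*m^2 + m*(49 - 77*s) - 21*s^2 - 147*s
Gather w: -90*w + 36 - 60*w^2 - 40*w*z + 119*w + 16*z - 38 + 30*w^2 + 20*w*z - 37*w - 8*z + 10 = -30*w^2 + w*(-20*z - 8) + 8*z + 8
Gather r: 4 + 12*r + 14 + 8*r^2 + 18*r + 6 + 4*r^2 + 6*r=12*r^2 + 36*r + 24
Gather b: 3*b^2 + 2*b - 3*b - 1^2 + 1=3*b^2 - b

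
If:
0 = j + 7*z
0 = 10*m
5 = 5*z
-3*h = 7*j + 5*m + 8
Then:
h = 41/3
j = -7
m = 0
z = 1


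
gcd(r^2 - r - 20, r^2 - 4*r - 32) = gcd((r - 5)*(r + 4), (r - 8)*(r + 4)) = r + 4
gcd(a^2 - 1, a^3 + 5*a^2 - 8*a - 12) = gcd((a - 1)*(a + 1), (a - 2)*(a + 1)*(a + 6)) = a + 1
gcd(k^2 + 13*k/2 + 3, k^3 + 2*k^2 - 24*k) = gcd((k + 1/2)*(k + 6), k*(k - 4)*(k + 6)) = k + 6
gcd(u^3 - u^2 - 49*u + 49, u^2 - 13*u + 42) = u - 7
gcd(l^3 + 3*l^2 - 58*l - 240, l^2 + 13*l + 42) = l + 6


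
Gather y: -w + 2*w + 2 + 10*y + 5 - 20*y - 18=w - 10*y - 11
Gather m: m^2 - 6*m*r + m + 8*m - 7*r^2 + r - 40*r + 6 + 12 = m^2 + m*(9 - 6*r) - 7*r^2 - 39*r + 18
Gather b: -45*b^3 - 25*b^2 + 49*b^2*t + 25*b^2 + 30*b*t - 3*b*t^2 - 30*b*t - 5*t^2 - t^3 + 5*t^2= -45*b^3 + 49*b^2*t - 3*b*t^2 - t^3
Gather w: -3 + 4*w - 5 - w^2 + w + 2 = -w^2 + 5*w - 6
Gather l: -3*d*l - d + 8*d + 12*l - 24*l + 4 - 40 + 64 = 7*d + l*(-3*d - 12) + 28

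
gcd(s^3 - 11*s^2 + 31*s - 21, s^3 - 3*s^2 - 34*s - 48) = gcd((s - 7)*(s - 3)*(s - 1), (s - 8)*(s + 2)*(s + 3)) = 1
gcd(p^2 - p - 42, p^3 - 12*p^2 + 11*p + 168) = p - 7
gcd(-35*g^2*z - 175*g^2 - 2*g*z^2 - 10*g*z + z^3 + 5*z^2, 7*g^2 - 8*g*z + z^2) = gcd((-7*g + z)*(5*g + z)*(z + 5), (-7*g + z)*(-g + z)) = -7*g + z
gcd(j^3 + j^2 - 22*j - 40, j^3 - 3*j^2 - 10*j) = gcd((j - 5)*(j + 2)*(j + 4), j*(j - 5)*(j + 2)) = j^2 - 3*j - 10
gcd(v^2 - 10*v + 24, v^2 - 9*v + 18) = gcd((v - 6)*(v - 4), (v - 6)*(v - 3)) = v - 6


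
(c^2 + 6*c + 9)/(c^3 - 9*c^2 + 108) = (c + 3)/(c^2 - 12*c + 36)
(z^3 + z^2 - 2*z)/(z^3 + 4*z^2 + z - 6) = z/(z + 3)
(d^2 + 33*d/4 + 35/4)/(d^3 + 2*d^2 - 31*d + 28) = (d + 5/4)/(d^2 - 5*d + 4)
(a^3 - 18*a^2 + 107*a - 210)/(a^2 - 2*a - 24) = (a^2 - 12*a + 35)/(a + 4)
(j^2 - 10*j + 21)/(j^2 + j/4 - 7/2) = 4*(j^2 - 10*j + 21)/(4*j^2 + j - 14)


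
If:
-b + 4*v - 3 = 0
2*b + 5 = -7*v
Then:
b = -41/15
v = 1/15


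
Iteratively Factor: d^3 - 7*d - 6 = (d + 1)*(d^2 - d - 6) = (d + 1)*(d + 2)*(d - 3)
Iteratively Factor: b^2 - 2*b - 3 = (b + 1)*(b - 3)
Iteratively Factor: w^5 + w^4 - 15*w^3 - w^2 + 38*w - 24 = (w + 2)*(w^4 - w^3 - 13*w^2 + 25*w - 12) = (w + 2)*(w + 4)*(w^3 - 5*w^2 + 7*w - 3) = (w - 1)*(w + 2)*(w + 4)*(w^2 - 4*w + 3) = (w - 3)*(w - 1)*(w + 2)*(w + 4)*(w - 1)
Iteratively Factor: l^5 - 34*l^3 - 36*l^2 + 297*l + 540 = (l + 3)*(l^4 - 3*l^3 - 25*l^2 + 39*l + 180) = (l + 3)^2*(l^3 - 6*l^2 - 7*l + 60) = (l - 5)*(l + 3)^2*(l^2 - l - 12) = (l - 5)*(l - 4)*(l + 3)^2*(l + 3)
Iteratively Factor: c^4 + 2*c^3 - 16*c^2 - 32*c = (c)*(c^3 + 2*c^2 - 16*c - 32) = c*(c + 2)*(c^2 - 16) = c*(c + 2)*(c + 4)*(c - 4)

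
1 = 1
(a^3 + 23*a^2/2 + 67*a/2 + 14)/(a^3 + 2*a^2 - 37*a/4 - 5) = 2*(a + 7)/(2*a - 5)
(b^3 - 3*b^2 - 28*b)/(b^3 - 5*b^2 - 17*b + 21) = b*(b + 4)/(b^2 + 2*b - 3)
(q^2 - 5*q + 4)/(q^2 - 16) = (q - 1)/(q + 4)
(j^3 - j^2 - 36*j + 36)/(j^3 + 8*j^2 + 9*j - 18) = (j - 6)/(j + 3)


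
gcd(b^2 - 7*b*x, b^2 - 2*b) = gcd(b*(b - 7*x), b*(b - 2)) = b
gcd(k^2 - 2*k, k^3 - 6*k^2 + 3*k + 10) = k - 2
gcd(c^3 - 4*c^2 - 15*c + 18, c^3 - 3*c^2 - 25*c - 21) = c + 3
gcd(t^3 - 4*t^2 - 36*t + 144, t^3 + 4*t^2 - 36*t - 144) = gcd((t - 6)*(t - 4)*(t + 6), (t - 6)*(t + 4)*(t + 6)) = t^2 - 36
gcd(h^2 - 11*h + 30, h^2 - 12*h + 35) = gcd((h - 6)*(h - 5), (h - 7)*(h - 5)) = h - 5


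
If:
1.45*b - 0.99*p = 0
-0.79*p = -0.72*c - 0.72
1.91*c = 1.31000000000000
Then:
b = 1.05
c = 0.69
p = 1.54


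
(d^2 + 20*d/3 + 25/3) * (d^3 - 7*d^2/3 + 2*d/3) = d^5 + 13*d^4/3 - 59*d^3/9 - 15*d^2 + 50*d/9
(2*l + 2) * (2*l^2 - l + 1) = 4*l^3 + 2*l^2 + 2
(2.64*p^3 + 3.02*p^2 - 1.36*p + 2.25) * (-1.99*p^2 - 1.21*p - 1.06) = -5.2536*p^5 - 9.2042*p^4 - 3.7462*p^3 - 6.0331*p^2 - 1.2809*p - 2.385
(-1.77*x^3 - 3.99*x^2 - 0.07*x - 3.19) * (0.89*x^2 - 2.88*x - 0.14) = -1.5753*x^5 + 1.5465*x^4 + 11.6767*x^3 - 2.0789*x^2 + 9.197*x + 0.4466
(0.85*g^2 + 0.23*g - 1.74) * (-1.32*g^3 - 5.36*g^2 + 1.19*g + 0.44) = -1.122*g^5 - 4.8596*g^4 + 2.0755*g^3 + 9.9741*g^2 - 1.9694*g - 0.7656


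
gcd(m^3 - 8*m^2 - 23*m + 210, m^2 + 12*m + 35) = m + 5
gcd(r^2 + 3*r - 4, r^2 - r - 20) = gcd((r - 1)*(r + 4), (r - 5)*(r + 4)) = r + 4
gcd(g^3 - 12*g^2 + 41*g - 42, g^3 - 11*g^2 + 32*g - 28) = g^2 - 9*g + 14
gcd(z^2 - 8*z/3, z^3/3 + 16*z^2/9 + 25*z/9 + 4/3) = 1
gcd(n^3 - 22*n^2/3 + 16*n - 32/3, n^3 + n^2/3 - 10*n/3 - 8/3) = n - 2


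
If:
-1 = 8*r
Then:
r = -1/8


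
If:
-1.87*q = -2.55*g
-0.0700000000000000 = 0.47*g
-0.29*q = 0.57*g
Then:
No Solution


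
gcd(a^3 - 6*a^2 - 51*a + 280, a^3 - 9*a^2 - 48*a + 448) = a^2 - a - 56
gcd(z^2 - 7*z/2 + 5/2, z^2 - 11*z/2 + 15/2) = z - 5/2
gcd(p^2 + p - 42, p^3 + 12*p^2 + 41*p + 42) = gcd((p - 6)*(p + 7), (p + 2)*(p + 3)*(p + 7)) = p + 7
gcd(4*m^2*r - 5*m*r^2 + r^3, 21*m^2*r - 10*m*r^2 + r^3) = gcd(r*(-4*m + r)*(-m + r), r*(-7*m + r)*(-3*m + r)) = r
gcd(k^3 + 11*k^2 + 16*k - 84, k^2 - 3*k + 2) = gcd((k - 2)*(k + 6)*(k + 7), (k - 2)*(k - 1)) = k - 2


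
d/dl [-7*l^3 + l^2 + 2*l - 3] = -21*l^2 + 2*l + 2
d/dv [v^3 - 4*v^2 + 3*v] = 3*v^2 - 8*v + 3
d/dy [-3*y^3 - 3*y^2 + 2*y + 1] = -9*y^2 - 6*y + 2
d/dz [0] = 0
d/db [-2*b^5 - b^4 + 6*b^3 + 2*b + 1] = -10*b^4 - 4*b^3 + 18*b^2 + 2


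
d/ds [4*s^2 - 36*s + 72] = 8*s - 36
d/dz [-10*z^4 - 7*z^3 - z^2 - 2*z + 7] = -40*z^3 - 21*z^2 - 2*z - 2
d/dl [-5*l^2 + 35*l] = 35 - 10*l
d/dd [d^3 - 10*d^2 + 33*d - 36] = 3*d^2 - 20*d + 33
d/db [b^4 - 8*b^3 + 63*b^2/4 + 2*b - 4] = 4*b^3 - 24*b^2 + 63*b/2 + 2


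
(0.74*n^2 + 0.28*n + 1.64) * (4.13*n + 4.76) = 3.0562*n^3 + 4.6788*n^2 + 8.106*n + 7.8064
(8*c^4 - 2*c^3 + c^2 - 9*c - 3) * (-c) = -8*c^5 + 2*c^4 - c^3 + 9*c^2 + 3*c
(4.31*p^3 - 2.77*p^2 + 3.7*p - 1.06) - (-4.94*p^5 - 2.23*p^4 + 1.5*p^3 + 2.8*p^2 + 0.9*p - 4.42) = 4.94*p^5 + 2.23*p^4 + 2.81*p^3 - 5.57*p^2 + 2.8*p + 3.36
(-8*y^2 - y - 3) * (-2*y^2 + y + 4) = 16*y^4 - 6*y^3 - 27*y^2 - 7*y - 12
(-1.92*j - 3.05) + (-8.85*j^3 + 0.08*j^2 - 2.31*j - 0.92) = -8.85*j^3 + 0.08*j^2 - 4.23*j - 3.97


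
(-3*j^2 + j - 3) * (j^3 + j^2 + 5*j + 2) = -3*j^5 - 2*j^4 - 17*j^3 - 4*j^2 - 13*j - 6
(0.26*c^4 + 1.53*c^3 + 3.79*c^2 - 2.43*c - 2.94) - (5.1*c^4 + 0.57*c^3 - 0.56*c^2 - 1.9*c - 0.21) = -4.84*c^4 + 0.96*c^3 + 4.35*c^2 - 0.53*c - 2.73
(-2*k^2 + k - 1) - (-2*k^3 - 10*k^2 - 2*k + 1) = 2*k^3 + 8*k^2 + 3*k - 2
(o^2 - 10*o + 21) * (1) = o^2 - 10*o + 21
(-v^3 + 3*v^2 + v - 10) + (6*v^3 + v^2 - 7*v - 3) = 5*v^3 + 4*v^2 - 6*v - 13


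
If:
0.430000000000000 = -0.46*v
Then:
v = -0.93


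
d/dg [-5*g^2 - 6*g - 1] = -10*g - 6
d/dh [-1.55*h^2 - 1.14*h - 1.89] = -3.1*h - 1.14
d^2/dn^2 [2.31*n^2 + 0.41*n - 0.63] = 4.62000000000000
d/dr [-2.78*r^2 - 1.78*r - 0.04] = -5.56*r - 1.78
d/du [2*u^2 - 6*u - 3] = 4*u - 6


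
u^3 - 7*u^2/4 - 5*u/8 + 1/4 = (u - 2)*(u - 1/4)*(u + 1/2)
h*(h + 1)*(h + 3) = h^3 + 4*h^2 + 3*h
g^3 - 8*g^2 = g^2*(g - 8)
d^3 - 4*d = d*(d - 2)*(d + 2)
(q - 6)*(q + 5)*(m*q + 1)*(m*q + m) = m^2*q^4 - 31*m^2*q^2 - 30*m^2*q + m*q^3 - 31*m*q - 30*m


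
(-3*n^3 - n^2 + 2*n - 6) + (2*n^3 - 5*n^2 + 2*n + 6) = -n^3 - 6*n^2 + 4*n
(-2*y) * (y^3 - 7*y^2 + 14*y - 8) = -2*y^4 + 14*y^3 - 28*y^2 + 16*y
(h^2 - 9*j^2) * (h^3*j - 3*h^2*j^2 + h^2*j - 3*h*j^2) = h^5*j - 3*h^4*j^2 + h^4*j - 9*h^3*j^3 - 3*h^3*j^2 + 27*h^2*j^4 - 9*h^2*j^3 + 27*h*j^4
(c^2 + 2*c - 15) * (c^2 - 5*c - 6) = c^4 - 3*c^3 - 31*c^2 + 63*c + 90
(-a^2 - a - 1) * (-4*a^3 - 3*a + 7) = 4*a^5 + 4*a^4 + 7*a^3 - 4*a^2 - 4*a - 7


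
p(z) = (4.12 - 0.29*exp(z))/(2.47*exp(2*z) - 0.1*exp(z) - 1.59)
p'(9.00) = 0.00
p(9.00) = 0.00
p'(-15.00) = 0.00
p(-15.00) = -2.59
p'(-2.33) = -0.04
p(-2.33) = -2.60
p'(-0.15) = -586.72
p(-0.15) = 25.17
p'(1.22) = -0.29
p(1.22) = 0.12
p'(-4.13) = 0.00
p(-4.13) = -2.59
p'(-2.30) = -0.05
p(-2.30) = -2.60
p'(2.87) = -0.00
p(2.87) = -0.00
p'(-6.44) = 0.00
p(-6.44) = -2.59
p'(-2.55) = -0.02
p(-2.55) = -2.59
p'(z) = (4.12 - 0.29*exp(z))*(-4.94*exp(2*z) + 0.1*exp(z))/(2.47*exp(2*z) - 0.1*exp(z) - 1.59)^2 - 0.29*exp(z)/(2.47*exp(2*z) - 0.1*exp(z) - 1.59)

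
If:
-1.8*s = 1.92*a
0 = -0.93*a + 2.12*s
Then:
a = 0.00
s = 0.00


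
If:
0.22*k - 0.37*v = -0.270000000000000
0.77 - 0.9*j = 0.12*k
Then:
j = 1.01919191919192 - 0.224242424242424*v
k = 1.68181818181818*v - 1.22727272727273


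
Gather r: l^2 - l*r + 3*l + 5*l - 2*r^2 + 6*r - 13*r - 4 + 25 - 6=l^2 + 8*l - 2*r^2 + r*(-l - 7) + 15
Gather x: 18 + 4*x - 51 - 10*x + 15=-6*x - 18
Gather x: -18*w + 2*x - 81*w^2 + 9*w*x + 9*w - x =-81*w^2 - 9*w + x*(9*w + 1)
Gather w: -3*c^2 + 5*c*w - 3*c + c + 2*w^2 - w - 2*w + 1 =-3*c^2 - 2*c + 2*w^2 + w*(5*c - 3) + 1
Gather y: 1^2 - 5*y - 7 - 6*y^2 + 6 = -6*y^2 - 5*y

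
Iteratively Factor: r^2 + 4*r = (r + 4)*(r)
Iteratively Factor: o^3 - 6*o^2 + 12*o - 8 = (o - 2)*(o^2 - 4*o + 4) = (o - 2)^2*(o - 2)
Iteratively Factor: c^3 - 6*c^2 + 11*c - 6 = (c - 3)*(c^2 - 3*c + 2) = (c - 3)*(c - 1)*(c - 2)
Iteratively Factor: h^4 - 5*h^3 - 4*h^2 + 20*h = (h)*(h^3 - 5*h^2 - 4*h + 20) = h*(h - 5)*(h^2 - 4) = h*(h - 5)*(h - 2)*(h + 2)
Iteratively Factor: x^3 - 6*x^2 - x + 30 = (x - 5)*(x^2 - x - 6) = (x - 5)*(x + 2)*(x - 3)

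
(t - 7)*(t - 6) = t^2 - 13*t + 42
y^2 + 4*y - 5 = (y - 1)*(y + 5)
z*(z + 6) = z^2 + 6*z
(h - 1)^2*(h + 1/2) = h^3 - 3*h^2/2 + 1/2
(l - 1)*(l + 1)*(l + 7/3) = l^3 + 7*l^2/3 - l - 7/3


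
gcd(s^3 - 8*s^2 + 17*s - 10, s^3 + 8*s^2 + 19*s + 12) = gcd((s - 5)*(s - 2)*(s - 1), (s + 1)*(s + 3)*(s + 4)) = 1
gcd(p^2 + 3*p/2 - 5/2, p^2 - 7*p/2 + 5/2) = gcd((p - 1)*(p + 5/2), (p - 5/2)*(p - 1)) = p - 1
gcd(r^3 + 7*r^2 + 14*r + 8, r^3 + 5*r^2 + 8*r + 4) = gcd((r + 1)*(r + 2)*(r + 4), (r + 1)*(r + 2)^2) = r^2 + 3*r + 2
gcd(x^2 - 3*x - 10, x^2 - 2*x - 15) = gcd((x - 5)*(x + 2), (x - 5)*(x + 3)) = x - 5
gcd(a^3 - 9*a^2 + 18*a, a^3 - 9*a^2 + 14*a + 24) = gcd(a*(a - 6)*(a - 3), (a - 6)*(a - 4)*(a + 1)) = a - 6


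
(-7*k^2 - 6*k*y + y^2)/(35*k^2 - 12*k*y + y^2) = (k + y)/(-5*k + y)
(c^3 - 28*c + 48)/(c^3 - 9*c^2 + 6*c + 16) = (c^2 + 2*c - 24)/(c^2 - 7*c - 8)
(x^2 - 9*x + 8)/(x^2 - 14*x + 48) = (x - 1)/(x - 6)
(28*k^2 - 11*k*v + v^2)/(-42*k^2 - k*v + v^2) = (-4*k + v)/(6*k + v)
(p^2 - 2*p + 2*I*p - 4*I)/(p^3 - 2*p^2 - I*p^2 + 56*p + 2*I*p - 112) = (p + 2*I)/(p^2 - I*p + 56)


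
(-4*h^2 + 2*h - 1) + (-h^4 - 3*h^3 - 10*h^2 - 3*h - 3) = -h^4 - 3*h^3 - 14*h^2 - h - 4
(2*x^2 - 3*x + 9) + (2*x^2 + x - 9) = 4*x^2 - 2*x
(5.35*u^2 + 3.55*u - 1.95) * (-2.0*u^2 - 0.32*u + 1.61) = -10.7*u^4 - 8.812*u^3 + 11.3775*u^2 + 6.3395*u - 3.1395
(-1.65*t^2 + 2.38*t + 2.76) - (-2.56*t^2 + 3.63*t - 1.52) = 0.91*t^2 - 1.25*t + 4.28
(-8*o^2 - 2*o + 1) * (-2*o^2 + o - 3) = 16*o^4 - 4*o^3 + 20*o^2 + 7*o - 3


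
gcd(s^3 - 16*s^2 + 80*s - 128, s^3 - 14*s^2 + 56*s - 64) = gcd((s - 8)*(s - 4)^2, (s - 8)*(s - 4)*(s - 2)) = s^2 - 12*s + 32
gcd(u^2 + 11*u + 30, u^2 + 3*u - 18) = u + 6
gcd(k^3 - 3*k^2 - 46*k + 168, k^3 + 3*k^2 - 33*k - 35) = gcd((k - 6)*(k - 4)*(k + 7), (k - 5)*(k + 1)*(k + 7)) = k + 7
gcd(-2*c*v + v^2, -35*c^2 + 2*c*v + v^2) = 1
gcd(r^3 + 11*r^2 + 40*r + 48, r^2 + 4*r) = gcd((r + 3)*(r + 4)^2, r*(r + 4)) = r + 4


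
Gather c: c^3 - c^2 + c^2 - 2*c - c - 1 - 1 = c^3 - 3*c - 2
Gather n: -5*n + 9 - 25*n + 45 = 54 - 30*n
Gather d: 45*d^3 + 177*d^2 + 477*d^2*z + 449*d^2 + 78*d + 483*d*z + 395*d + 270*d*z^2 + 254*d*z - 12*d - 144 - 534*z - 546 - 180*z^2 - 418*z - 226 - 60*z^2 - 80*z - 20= 45*d^3 + d^2*(477*z + 626) + d*(270*z^2 + 737*z + 461) - 240*z^2 - 1032*z - 936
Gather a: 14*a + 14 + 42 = 14*a + 56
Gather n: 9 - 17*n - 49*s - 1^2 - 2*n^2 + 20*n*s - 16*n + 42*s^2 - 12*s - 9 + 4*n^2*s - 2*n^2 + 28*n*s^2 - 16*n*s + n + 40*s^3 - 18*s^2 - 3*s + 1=n^2*(4*s - 4) + n*(28*s^2 + 4*s - 32) + 40*s^3 + 24*s^2 - 64*s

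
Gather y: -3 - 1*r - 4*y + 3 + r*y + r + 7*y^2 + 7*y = 7*y^2 + y*(r + 3)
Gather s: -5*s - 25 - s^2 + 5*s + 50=25 - s^2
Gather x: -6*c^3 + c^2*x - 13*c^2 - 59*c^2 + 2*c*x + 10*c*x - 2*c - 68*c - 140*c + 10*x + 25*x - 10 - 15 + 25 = -6*c^3 - 72*c^2 - 210*c + x*(c^2 + 12*c + 35)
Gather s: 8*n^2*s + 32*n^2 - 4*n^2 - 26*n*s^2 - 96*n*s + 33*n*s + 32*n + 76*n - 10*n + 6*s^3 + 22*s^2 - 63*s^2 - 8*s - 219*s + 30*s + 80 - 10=28*n^2 + 98*n + 6*s^3 + s^2*(-26*n - 41) + s*(8*n^2 - 63*n - 197) + 70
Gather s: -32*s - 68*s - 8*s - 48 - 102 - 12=-108*s - 162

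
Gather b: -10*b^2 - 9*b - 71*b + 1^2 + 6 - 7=-10*b^2 - 80*b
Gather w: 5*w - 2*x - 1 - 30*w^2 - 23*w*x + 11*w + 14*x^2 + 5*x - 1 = -30*w^2 + w*(16 - 23*x) + 14*x^2 + 3*x - 2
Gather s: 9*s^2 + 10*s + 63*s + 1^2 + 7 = 9*s^2 + 73*s + 8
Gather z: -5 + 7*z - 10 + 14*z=21*z - 15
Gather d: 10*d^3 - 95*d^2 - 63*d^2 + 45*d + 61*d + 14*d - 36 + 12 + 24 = 10*d^3 - 158*d^2 + 120*d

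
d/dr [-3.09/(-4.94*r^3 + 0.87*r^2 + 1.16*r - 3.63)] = (-45.7938*r^2 + 5.3766*r + 3.5844)/(4.94*r^3 - 0.87*r^2 - 1.16*r + 3.63)^2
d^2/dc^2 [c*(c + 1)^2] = 6*c + 4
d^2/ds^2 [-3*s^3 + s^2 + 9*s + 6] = 2 - 18*s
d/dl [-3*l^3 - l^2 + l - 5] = -9*l^2 - 2*l + 1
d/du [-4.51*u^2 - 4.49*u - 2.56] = -9.02*u - 4.49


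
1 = 1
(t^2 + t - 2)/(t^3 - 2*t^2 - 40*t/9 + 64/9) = 9*(t - 1)/(9*t^2 - 36*t + 32)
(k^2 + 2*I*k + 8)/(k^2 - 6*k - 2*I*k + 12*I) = (k + 4*I)/(k - 6)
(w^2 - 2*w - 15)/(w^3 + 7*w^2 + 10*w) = (w^2 - 2*w - 15)/(w*(w^2 + 7*w + 10))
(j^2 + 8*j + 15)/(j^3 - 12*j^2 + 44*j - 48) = (j^2 + 8*j + 15)/(j^3 - 12*j^2 + 44*j - 48)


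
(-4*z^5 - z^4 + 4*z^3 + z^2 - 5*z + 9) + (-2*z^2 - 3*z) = -4*z^5 - z^4 + 4*z^3 - z^2 - 8*z + 9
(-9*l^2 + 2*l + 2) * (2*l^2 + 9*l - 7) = -18*l^4 - 77*l^3 + 85*l^2 + 4*l - 14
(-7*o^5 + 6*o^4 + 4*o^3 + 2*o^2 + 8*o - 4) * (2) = -14*o^5 + 12*o^4 + 8*o^3 + 4*o^2 + 16*o - 8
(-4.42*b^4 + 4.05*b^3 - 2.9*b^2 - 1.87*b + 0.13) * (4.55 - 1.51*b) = 6.6742*b^5 - 26.2265*b^4 + 22.8065*b^3 - 10.3713*b^2 - 8.7048*b + 0.5915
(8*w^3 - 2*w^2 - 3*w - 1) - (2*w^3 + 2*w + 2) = 6*w^3 - 2*w^2 - 5*w - 3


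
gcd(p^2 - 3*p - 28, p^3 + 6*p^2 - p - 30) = 1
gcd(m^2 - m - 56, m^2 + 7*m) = m + 7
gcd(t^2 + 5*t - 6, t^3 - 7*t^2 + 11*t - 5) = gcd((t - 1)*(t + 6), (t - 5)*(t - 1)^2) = t - 1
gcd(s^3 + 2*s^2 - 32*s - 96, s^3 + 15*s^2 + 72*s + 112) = s^2 + 8*s + 16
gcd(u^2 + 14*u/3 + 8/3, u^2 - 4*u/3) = 1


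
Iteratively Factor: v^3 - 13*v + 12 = (v + 4)*(v^2 - 4*v + 3) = (v - 1)*(v + 4)*(v - 3)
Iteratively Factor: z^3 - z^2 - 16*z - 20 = (z - 5)*(z^2 + 4*z + 4) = (z - 5)*(z + 2)*(z + 2)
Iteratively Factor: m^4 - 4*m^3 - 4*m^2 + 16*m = (m - 4)*(m^3 - 4*m) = (m - 4)*(m + 2)*(m^2 - 2*m) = m*(m - 4)*(m + 2)*(m - 2)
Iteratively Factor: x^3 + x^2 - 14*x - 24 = (x + 3)*(x^2 - 2*x - 8) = (x - 4)*(x + 3)*(x + 2)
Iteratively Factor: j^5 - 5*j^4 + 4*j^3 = (j)*(j^4 - 5*j^3 + 4*j^2) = j*(j - 1)*(j^3 - 4*j^2) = j^2*(j - 1)*(j^2 - 4*j) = j^2*(j - 4)*(j - 1)*(j)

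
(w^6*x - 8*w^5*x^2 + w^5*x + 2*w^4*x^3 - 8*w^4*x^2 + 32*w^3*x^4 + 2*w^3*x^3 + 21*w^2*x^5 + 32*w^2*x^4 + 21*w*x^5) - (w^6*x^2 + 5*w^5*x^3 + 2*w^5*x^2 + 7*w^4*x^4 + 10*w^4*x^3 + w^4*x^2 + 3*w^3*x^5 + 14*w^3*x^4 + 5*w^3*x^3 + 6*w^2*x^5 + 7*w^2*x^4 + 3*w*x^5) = -w^6*x^2 + w^6*x - 5*w^5*x^3 - 10*w^5*x^2 + w^5*x - 7*w^4*x^4 - 8*w^4*x^3 - 9*w^4*x^2 - 3*w^3*x^5 + 18*w^3*x^4 - 3*w^3*x^3 + 15*w^2*x^5 + 25*w^2*x^4 + 18*w*x^5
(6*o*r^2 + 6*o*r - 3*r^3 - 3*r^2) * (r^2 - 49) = 6*o*r^4 + 6*o*r^3 - 294*o*r^2 - 294*o*r - 3*r^5 - 3*r^4 + 147*r^3 + 147*r^2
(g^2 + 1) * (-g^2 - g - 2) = -g^4 - g^3 - 3*g^2 - g - 2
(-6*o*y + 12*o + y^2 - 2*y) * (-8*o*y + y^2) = 48*o^2*y^2 - 96*o^2*y - 14*o*y^3 + 28*o*y^2 + y^4 - 2*y^3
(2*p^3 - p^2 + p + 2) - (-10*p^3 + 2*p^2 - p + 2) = 12*p^3 - 3*p^2 + 2*p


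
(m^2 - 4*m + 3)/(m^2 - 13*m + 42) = (m^2 - 4*m + 3)/(m^2 - 13*m + 42)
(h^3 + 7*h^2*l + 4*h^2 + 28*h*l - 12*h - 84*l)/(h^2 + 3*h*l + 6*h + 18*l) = (h^2 + 7*h*l - 2*h - 14*l)/(h + 3*l)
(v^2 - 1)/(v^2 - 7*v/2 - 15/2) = 2*(1 - v^2)/(-2*v^2 + 7*v + 15)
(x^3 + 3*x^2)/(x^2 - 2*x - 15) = x^2/(x - 5)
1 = 1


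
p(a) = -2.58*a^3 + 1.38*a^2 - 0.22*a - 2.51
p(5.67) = -429.69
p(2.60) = -39.10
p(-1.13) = 3.22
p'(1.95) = -24.27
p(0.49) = -2.59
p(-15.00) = 9018.79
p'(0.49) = -0.73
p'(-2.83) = -70.02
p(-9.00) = 1992.07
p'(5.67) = -233.40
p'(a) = -7.74*a^2 + 2.76*a - 0.22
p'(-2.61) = -60.15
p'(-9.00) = -652.00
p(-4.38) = 241.72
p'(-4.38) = -160.80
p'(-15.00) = -1783.12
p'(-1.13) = -13.22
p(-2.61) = 53.34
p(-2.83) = 67.64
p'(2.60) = -45.37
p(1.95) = -16.82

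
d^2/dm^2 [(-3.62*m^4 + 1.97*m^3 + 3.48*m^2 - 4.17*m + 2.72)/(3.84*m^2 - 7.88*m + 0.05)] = (-106.758144*m^6 + 657.229824*m^5 - 1352.860608*m^4 + 354.341664*m^3 + 231.873552*m^2 - 488.996754*m + 333.480496)/(56.623104*m^6 - 348.585984*m^5 + 717.539328*m^4 - 498.381632*m^3 + 9.34296*m^2 - 0.0591*m + 0.000125)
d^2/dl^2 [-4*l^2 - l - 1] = -8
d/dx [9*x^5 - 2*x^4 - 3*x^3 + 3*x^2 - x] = 45*x^4 - 8*x^3 - 9*x^2 + 6*x - 1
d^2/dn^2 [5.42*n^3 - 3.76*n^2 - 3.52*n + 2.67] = 32.52*n - 7.52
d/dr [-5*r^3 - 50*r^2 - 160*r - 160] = -15*r^2 - 100*r - 160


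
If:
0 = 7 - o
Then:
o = 7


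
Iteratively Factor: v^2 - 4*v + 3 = (v - 3)*(v - 1)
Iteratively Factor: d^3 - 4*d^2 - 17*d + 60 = (d - 3)*(d^2 - d - 20) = (d - 3)*(d + 4)*(d - 5)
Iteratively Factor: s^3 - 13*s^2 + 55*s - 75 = (s - 3)*(s^2 - 10*s + 25) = (s - 5)*(s - 3)*(s - 5)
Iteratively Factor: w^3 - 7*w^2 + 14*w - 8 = (w - 1)*(w^2 - 6*w + 8) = (w - 4)*(w - 1)*(w - 2)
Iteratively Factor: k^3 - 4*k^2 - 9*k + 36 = (k + 3)*(k^2 - 7*k + 12) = (k - 3)*(k + 3)*(k - 4)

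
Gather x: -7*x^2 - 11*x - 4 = -7*x^2 - 11*x - 4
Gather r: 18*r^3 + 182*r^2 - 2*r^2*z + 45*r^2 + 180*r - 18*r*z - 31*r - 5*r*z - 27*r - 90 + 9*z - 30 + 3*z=18*r^3 + r^2*(227 - 2*z) + r*(122 - 23*z) + 12*z - 120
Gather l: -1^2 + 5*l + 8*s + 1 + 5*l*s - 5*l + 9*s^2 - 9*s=5*l*s + 9*s^2 - s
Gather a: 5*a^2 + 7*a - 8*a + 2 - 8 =5*a^2 - a - 6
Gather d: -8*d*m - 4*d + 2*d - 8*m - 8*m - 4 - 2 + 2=d*(-8*m - 2) - 16*m - 4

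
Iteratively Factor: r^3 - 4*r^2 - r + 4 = (r + 1)*(r^2 - 5*r + 4) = (r - 1)*(r + 1)*(r - 4)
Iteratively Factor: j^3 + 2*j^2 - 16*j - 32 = (j - 4)*(j^2 + 6*j + 8) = (j - 4)*(j + 2)*(j + 4)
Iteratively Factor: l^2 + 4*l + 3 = (l + 1)*(l + 3)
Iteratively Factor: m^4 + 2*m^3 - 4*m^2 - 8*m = (m + 2)*(m^3 - 4*m) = (m + 2)^2*(m^2 - 2*m) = m*(m + 2)^2*(m - 2)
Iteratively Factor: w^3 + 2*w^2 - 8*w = (w + 4)*(w^2 - 2*w) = w*(w + 4)*(w - 2)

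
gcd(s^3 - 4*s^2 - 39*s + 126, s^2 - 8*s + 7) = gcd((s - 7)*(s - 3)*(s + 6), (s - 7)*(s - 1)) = s - 7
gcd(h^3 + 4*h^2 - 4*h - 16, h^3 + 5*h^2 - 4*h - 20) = h^2 - 4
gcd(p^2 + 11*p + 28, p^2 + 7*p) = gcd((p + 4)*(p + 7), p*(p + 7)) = p + 7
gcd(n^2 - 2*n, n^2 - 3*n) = n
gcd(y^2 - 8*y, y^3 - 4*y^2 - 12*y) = y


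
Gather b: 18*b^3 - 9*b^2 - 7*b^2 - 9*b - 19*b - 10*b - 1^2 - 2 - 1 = 18*b^3 - 16*b^2 - 38*b - 4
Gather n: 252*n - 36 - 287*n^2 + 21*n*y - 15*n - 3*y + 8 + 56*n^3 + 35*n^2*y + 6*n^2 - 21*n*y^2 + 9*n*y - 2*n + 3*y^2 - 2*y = 56*n^3 + n^2*(35*y - 281) + n*(-21*y^2 + 30*y + 235) + 3*y^2 - 5*y - 28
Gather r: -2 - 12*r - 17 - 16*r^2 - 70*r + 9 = -16*r^2 - 82*r - 10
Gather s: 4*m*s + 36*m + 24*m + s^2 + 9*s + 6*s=60*m + s^2 + s*(4*m + 15)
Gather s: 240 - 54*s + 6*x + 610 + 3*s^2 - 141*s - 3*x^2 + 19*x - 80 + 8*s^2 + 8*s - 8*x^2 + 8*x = 11*s^2 - 187*s - 11*x^2 + 33*x + 770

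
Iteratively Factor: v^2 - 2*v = (v - 2)*(v)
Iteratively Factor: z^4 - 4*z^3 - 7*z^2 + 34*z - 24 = (z - 4)*(z^3 - 7*z + 6) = (z - 4)*(z - 1)*(z^2 + z - 6) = (z - 4)*(z - 2)*(z - 1)*(z + 3)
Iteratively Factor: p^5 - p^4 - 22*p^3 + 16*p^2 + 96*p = (p + 2)*(p^4 - 3*p^3 - 16*p^2 + 48*p) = (p - 4)*(p + 2)*(p^3 + p^2 - 12*p) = p*(p - 4)*(p + 2)*(p^2 + p - 12) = p*(p - 4)*(p + 2)*(p + 4)*(p - 3)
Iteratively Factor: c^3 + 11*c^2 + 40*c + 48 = (c + 4)*(c^2 + 7*c + 12) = (c + 3)*(c + 4)*(c + 4)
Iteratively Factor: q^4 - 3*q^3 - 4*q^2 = (q)*(q^3 - 3*q^2 - 4*q) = q^2*(q^2 - 3*q - 4) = q^2*(q + 1)*(q - 4)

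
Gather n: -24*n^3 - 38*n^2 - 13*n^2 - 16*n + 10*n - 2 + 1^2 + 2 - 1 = -24*n^3 - 51*n^2 - 6*n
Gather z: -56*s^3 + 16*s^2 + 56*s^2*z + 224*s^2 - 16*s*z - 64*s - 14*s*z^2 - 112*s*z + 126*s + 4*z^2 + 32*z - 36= -56*s^3 + 240*s^2 + 62*s + z^2*(4 - 14*s) + z*(56*s^2 - 128*s + 32) - 36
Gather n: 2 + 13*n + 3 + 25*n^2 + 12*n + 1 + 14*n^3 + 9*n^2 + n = 14*n^3 + 34*n^2 + 26*n + 6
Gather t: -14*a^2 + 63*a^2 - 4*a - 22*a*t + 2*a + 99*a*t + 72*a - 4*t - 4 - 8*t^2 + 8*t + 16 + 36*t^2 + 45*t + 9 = 49*a^2 + 70*a + 28*t^2 + t*(77*a + 49) + 21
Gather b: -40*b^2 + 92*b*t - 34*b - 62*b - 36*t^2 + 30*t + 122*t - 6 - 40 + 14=-40*b^2 + b*(92*t - 96) - 36*t^2 + 152*t - 32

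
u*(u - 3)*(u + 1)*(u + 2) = u^4 - 7*u^2 - 6*u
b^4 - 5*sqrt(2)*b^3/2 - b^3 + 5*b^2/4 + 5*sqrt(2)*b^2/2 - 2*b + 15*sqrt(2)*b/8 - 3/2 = (b - 3/2)*(b + 1/2)*(b - 2*sqrt(2))*(b - sqrt(2)/2)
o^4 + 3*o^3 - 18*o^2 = o^2*(o - 3)*(o + 6)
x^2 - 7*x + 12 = (x - 4)*(x - 3)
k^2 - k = k*(k - 1)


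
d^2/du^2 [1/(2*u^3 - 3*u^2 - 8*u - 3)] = 2*(3*(1 - 2*u)*(-2*u^3 + 3*u^2 + 8*u + 3) - 4*(-3*u^2 + 3*u + 4)^2)/(-2*u^3 + 3*u^2 + 8*u + 3)^3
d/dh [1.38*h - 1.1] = 1.38000000000000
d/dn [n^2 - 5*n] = 2*n - 5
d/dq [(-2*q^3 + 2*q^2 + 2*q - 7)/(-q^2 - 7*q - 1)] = (2*q^4 + 28*q^3 - 6*q^2 - 18*q - 51)/(q^4 + 14*q^3 + 51*q^2 + 14*q + 1)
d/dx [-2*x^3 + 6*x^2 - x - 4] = -6*x^2 + 12*x - 1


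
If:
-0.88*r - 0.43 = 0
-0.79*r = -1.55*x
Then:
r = -0.49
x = -0.25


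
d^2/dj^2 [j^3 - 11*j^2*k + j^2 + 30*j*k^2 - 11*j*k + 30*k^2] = 6*j - 22*k + 2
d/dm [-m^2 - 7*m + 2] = -2*m - 7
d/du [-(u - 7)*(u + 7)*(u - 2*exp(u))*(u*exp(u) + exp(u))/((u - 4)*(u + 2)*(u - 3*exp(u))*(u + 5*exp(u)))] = ((u - 7)*(u - 4)*(u + 1)*(u + 2)*(u + 7)*(u - 3*exp(u))*(u - 2*exp(u))*(5*exp(u) + 1) - (u - 7)*(u - 4)*(u + 1)*(u + 2)*(u + 7)*(u - 2*exp(u))*(u + 5*exp(u))*(3*exp(u) - 1) + (u - 7)*(u - 4)*(u + 1)*(u + 7)*(u - 3*exp(u))*(u - 2*exp(u))*(u + 5*exp(u)) + (u - 7)*(u + 1)*(u + 2)*(u + 7)*(u - 3*exp(u))*(u - 2*exp(u))*(u + 5*exp(u)) + (u - 4)*(u + 2)*(u - 3*exp(u))*(u + 5*exp(u))*((u - 7)*(u + 1)*(u + 7)*(2*exp(u) - 1) - (u - 7)*(u + 1)*(u - 2*exp(u)) - (u - 7)*(u + 2)*(u + 7)*(u - 2*exp(u)) - (u + 1)*(u + 7)*(u - 2*exp(u))))*exp(u)/((u - 4)^2*(u + 2)^2*(u - 3*exp(u))^2*(u + 5*exp(u))^2)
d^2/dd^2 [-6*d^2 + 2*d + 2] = -12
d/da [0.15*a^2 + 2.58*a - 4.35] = 0.3*a + 2.58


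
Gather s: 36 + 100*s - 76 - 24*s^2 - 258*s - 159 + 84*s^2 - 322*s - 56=60*s^2 - 480*s - 255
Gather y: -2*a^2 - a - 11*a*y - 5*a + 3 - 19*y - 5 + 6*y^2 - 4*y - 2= -2*a^2 - 6*a + 6*y^2 + y*(-11*a - 23) - 4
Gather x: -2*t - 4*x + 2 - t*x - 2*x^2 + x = -2*t - 2*x^2 + x*(-t - 3) + 2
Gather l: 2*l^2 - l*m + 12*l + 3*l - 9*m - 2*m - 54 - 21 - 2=2*l^2 + l*(15 - m) - 11*m - 77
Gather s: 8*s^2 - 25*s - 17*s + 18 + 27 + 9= 8*s^2 - 42*s + 54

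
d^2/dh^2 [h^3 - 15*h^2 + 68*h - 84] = 6*h - 30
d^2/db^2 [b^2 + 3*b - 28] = 2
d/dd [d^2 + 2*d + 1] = 2*d + 2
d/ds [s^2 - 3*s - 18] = 2*s - 3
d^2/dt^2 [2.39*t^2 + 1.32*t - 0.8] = 4.78000000000000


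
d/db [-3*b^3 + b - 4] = 1 - 9*b^2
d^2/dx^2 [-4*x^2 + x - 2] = -8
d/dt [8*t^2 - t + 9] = 16*t - 1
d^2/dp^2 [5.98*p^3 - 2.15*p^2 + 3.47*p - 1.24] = 35.88*p - 4.3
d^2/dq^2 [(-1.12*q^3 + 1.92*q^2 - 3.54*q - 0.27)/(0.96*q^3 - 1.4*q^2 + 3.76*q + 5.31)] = (-3.5527136788005e-15*q^7 + 0.528384000000017*q^6 + 4.68172800000002*q^5 + 52.489728*q^4 - 147.644864*q^3 + 158.994144*q^2 - 330.59016*q + 237.980808)/(0.884736*q^9 - 3.87072*q^8 + 16.040448*q^7 - 18.383552*q^6 + 20.005248*q^5 + 86.846736*q^4 - 33.348896*q^3 + 106.788348*q^2 + 318.052008*q + 149.721291)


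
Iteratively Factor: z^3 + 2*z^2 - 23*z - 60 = (z + 3)*(z^2 - z - 20) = (z + 3)*(z + 4)*(z - 5)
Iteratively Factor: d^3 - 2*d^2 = (d - 2)*(d^2) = d*(d - 2)*(d)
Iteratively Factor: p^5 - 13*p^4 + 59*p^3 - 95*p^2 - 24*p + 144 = (p - 4)*(p^4 - 9*p^3 + 23*p^2 - 3*p - 36) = (p - 4)*(p - 3)*(p^3 - 6*p^2 + 5*p + 12) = (p - 4)*(p - 3)^2*(p^2 - 3*p - 4) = (p - 4)*(p - 3)^2*(p + 1)*(p - 4)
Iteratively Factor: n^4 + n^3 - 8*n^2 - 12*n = (n + 2)*(n^3 - n^2 - 6*n) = n*(n + 2)*(n^2 - n - 6) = n*(n + 2)^2*(n - 3)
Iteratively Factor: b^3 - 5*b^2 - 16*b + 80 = (b - 5)*(b^2 - 16) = (b - 5)*(b + 4)*(b - 4)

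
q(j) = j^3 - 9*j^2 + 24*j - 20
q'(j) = 3*j^2 - 18*j + 24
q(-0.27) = -27.16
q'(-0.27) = 29.08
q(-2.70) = -170.09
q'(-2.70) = 94.47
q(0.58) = -8.91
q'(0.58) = 14.57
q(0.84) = -5.60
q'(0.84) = 11.00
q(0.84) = -5.60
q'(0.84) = 11.00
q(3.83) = -3.92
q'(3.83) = -0.93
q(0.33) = -13.02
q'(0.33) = 18.39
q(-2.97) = -196.87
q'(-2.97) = 103.92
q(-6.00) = -704.00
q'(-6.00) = 240.00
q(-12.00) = -3332.00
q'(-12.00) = 672.00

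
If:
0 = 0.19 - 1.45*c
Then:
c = 0.13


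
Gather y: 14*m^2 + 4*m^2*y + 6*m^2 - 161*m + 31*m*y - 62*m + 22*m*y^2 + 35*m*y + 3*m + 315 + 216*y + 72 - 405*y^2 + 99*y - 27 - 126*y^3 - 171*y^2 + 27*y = 20*m^2 - 220*m - 126*y^3 + y^2*(22*m - 576) + y*(4*m^2 + 66*m + 342) + 360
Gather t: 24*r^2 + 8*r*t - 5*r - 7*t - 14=24*r^2 - 5*r + t*(8*r - 7) - 14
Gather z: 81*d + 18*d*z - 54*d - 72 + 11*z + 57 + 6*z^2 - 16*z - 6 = 27*d + 6*z^2 + z*(18*d - 5) - 21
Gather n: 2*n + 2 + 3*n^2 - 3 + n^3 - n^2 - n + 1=n^3 + 2*n^2 + n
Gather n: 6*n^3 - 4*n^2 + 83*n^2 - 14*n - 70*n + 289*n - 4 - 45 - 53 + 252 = 6*n^3 + 79*n^2 + 205*n + 150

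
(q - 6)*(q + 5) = q^2 - q - 30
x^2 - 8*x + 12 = (x - 6)*(x - 2)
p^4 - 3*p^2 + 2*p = p*(p - 1)^2*(p + 2)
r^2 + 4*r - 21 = (r - 3)*(r + 7)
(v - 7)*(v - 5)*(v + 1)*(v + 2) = v^4 - 9*v^3 + v^2 + 81*v + 70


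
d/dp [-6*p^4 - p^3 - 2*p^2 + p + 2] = -24*p^3 - 3*p^2 - 4*p + 1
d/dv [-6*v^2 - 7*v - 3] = -12*v - 7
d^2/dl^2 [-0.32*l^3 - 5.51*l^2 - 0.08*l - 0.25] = -1.92*l - 11.02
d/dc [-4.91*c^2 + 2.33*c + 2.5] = 2.33 - 9.82*c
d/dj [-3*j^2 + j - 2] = 1 - 6*j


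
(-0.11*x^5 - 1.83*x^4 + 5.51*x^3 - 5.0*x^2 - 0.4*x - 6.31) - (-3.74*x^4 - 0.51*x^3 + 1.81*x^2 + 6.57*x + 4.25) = -0.11*x^5 + 1.91*x^4 + 6.02*x^3 - 6.81*x^2 - 6.97*x - 10.56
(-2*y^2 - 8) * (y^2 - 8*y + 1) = -2*y^4 + 16*y^3 - 10*y^2 + 64*y - 8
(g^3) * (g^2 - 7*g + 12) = g^5 - 7*g^4 + 12*g^3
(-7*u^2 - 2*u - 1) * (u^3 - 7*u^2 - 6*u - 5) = -7*u^5 + 47*u^4 + 55*u^3 + 54*u^2 + 16*u + 5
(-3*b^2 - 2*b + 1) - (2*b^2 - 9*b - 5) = -5*b^2 + 7*b + 6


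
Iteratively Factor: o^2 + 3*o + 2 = (o + 2)*(o + 1)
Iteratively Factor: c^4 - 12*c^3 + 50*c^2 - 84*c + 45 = (c - 3)*(c^3 - 9*c^2 + 23*c - 15) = (c - 5)*(c - 3)*(c^2 - 4*c + 3) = (c - 5)*(c - 3)*(c - 1)*(c - 3)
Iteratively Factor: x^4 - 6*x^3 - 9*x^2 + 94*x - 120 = (x - 5)*(x^3 - x^2 - 14*x + 24) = (x - 5)*(x - 2)*(x^2 + x - 12) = (x - 5)*(x - 2)*(x + 4)*(x - 3)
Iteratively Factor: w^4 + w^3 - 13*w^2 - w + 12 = (w - 3)*(w^3 + 4*w^2 - w - 4) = (w - 3)*(w - 1)*(w^2 + 5*w + 4) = (w - 3)*(w - 1)*(w + 1)*(w + 4)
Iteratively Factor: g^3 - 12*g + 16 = (g - 2)*(g^2 + 2*g - 8) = (g - 2)^2*(g + 4)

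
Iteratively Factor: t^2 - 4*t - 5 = (t + 1)*(t - 5)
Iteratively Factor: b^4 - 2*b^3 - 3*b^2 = (b)*(b^3 - 2*b^2 - 3*b) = b^2*(b^2 - 2*b - 3) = b^2*(b + 1)*(b - 3)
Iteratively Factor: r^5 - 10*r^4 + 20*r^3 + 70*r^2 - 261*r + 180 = (r - 4)*(r^4 - 6*r^3 - 4*r^2 + 54*r - 45) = (r - 4)*(r + 3)*(r^3 - 9*r^2 + 23*r - 15) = (r - 5)*(r - 4)*(r + 3)*(r^2 - 4*r + 3) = (r - 5)*(r - 4)*(r - 3)*(r + 3)*(r - 1)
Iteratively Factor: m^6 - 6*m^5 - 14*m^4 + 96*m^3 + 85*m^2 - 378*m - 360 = (m - 5)*(m^5 - m^4 - 19*m^3 + m^2 + 90*m + 72) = (m - 5)*(m - 3)*(m^4 + 2*m^3 - 13*m^2 - 38*m - 24) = (m - 5)*(m - 3)*(m + 3)*(m^3 - m^2 - 10*m - 8) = (m - 5)*(m - 3)*(m + 2)*(m + 3)*(m^2 - 3*m - 4) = (m - 5)*(m - 4)*(m - 3)*(m + 2)*(m + 3)*(m + 1)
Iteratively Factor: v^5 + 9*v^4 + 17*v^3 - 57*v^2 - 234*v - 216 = (v + 3)*(v^4 + 6*v^3 - v^2 - 54*v - 72) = (v + 2)*(v + 3)*(v^3 + 4*v^2 - 9*v - 36) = (v + 2)*(v + 3)*(v + 4)*(v^2 - 9) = (v + 2)*(v + 3)^2*(v + 4)*(v - 3)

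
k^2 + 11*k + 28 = (k + 4)*(k + 7)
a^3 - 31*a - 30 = (a - 6)*(a + 1)*(a + 5)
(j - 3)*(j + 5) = j^2 + 2*j - 15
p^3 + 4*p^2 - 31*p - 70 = (p - 5)*(p + 2)*(p + 7)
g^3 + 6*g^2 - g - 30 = (g - 2)*(g + 3)*(g + 5)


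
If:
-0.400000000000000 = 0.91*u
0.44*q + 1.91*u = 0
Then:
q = 1.91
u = -0.44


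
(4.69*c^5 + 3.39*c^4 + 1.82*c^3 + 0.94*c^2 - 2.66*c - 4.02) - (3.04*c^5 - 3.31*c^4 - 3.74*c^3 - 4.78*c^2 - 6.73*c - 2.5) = 1.65*c^5 + 6.7*c^4 + 5.56*c^3 + 5.72*c^2 + 4.07*c - 1.52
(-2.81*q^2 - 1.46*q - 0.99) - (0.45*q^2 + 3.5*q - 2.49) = -3.26*q^2 - 4.96*q + 1.5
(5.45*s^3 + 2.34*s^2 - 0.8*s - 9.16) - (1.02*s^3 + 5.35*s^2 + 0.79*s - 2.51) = 4.43*s^3 - 3.01*s^2 - 1.59*s - 6.65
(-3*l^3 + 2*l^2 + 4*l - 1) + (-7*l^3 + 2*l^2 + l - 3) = -10*l^3 + 4*l^2 + 5*l - 4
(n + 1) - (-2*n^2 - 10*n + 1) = 2*n^2 + 11*n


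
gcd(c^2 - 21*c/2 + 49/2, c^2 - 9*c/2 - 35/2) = c - 7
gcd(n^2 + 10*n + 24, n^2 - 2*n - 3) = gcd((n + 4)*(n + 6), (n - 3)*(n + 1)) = 1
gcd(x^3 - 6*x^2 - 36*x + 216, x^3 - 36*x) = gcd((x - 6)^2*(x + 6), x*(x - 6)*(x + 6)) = x^2 - 36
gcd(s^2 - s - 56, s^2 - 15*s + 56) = s - 8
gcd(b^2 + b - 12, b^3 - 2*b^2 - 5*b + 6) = b - 3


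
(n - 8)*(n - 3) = n^2 - 11*n + 24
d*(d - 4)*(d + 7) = d^3 + 3*d^2 - 28*d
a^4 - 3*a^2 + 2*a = a*(a - 1)^2*(a + 2)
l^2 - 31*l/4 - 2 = (l - 8)*(l + 1/4)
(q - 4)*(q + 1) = q^2 - 3*q - 4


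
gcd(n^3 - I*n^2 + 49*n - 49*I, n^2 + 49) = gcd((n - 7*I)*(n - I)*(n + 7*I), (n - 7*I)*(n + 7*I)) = n^2 + 49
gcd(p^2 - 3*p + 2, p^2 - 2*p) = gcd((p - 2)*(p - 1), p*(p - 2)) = p - 2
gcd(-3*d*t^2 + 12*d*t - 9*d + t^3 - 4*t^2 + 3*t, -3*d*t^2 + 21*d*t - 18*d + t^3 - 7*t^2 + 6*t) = -3*d*t + 3*d + t^2 - t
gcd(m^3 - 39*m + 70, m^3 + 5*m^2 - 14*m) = m^2 + 5*m - 14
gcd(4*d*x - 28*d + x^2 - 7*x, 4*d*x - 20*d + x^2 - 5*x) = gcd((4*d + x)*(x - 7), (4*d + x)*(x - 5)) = 4*d + x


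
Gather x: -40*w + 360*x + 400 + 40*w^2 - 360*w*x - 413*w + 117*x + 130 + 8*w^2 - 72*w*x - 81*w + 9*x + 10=48*w^2 - 534*w + x*(486 - 432*w) + 540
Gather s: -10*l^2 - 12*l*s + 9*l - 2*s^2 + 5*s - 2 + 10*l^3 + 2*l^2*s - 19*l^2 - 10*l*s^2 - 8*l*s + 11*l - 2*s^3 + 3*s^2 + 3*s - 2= 10*l^3 - 29*l^2 + 20*l - 2*s^3 + s^2*(1 - 10*l) + s*(2*l^2 - 20*l + 8) - 4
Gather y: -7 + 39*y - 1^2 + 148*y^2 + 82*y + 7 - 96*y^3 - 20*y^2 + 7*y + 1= -96*y^3 + 128*y^2 + 128*y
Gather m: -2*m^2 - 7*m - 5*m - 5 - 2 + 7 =-2*m^2 - 12*m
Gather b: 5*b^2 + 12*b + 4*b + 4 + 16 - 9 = 5*b^2 + 16*b + 11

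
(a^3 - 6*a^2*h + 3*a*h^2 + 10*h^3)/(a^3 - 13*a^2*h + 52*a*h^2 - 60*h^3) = (a + h)/(a - 6*h)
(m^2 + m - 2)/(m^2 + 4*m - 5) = (m + 2)/(m + 5)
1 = 1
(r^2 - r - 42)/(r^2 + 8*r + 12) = (r - 7)/(r + 2)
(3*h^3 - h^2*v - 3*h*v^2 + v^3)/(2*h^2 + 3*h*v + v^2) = (3*h^2 - 4*h*v + v^2)/(2*h + v)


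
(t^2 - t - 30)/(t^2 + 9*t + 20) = (t - 6)/(t + 4)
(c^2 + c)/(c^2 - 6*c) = (c + 1)/(c - 6)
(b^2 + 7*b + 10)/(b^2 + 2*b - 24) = (b^2 + 7*b + 10)/(b^2 + 2*b - 24)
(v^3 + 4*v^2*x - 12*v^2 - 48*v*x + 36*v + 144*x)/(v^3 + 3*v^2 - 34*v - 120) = (v^2 + 4*v*x - 6*v - 24*x)/(v^2 + 9*v + 20)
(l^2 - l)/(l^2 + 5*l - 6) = l/(l + 6)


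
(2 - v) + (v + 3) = 5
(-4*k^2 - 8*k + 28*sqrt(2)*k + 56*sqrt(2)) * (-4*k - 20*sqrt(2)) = 16*k^3 - 32*sqrt(2)*k^2 + 32*k^2 - 1120*k - 64*sqrt(2)*k - 2240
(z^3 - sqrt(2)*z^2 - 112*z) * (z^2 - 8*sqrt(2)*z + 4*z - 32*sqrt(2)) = z^5 - 9*sqrt(2)*z^4 + 4*z^4 - 96*z^3 - 36*sqrt(2)*z^3 - 384*z^2 + 896*sqrt(2)*z^2 + 3584*sqrt(2)*z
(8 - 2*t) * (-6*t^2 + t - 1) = 12*t^3 - 50*t^2 + 10*t - 8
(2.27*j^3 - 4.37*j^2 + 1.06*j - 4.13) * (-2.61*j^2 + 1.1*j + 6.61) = -5.9247*j^5 + 13.9027*j^4 + 7.4311*j^3 - 16.9404*j^2 + 2.4636*j - 27.2993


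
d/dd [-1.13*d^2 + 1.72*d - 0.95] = 1.72 - 2.26*d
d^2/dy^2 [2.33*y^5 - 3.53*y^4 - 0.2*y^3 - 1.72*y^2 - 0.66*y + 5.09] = 46.6*y^3 - 42.36*y^2 - 1.2*y - 3.44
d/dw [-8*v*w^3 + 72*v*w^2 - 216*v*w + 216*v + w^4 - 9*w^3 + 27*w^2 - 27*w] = -24*v*w^2 + 144*v*w - 216*v + 4*w^3 - 27*w^2 + 54*w - 27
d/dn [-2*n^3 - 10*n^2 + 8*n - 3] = -6*n^2 - 20*n + 8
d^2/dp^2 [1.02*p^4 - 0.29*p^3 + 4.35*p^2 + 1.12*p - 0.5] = 12.24*p^2 - 1.74*p + 8.7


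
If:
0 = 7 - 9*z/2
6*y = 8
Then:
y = 4/3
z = 14/9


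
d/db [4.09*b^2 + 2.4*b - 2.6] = 8.18*b + 2.4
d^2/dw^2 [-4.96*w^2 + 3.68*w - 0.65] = -9.92000000000000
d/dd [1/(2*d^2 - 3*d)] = (3 - 4*d)/(d^2*(2*d - 3)^2)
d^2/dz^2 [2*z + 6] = 0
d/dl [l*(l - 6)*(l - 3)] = 3*l^2 - 18*l + 18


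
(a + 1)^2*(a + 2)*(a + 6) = a^4 + 10*a^3 + 29*a^2 + 32*a + 12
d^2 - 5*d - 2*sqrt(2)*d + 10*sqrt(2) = (d - 5)*(d - 2*sqrt(2))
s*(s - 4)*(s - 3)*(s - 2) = s^4 - 9*s^3 + 26*s^2 - 24*s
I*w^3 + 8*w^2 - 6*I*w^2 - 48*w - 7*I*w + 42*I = (w - 6)*(w - 7*I)*(I*w + 1)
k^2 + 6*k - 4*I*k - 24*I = (k + 6)*(k - 4*I)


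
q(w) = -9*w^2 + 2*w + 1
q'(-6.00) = 110.00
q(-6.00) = -335.00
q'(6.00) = -106.00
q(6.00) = -311.00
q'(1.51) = -25.18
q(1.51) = -16.50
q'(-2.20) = 41.60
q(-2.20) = -46.96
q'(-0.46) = 10.28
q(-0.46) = -1.82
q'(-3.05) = 56.90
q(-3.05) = -88.82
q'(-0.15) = 4.70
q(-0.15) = 0.50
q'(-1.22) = 23.96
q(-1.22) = -14.84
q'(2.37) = -40.66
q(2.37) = -44.81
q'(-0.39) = 9.02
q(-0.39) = -1.15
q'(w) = 2 - 18*w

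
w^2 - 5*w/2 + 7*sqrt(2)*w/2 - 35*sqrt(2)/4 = (w - 5/2)*(w + 7*sqrt(2)/2)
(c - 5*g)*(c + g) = c^2 - 4*c*g - 5*g^2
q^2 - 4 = (q - 2)*(q + 2)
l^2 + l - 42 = (l - 6)*(l + 7)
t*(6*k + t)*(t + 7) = 6*k*t^2 + 42*k*t + t^3 + 7*t^2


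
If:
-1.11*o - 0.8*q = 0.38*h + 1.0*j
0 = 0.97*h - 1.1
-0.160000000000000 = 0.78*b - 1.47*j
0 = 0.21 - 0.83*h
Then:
No Solution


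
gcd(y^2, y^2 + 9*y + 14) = 1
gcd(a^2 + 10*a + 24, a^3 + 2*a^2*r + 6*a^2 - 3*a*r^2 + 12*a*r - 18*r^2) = a + 6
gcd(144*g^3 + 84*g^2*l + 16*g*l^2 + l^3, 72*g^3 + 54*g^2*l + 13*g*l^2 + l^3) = 24*g^2 + 10*g*l + l^2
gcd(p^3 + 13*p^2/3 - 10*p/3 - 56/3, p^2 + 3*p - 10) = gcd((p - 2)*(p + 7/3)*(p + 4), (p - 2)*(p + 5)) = p - 2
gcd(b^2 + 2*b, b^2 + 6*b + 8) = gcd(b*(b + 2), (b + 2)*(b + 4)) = b + 2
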